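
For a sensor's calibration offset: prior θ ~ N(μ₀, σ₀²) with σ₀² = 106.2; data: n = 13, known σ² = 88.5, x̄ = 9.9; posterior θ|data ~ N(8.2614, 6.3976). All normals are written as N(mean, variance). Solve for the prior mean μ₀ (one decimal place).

μ₀ = -17.3

The posterior mean is a precision-weighted average: μ_n = (τ₀μ₀ + τ_data·x̄)/(τ₀+τ_data), with τ₀=1/σ₀² and τ_data=n/σ².
Here τ₀ = 1/106.2 = 0.009416 and τ_data = 13/88.5 = 0.146893, so τ_n = 0.156309.
Rearranging for μ₀: μ₀ = (μ_n·τ_n − τ_data·x̄)/τ₀ = (8.2614·0.156309 − 0.146893·9.9) / 0.009416 = -0.162910/0.009416 ≈ -17.3.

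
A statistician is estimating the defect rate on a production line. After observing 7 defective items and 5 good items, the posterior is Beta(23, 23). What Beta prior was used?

Beta(16, 18)

Beta is conjugate to the binomial likelihood: posterior = Beta(α+s, β+f).
So α = 23 − 7 = 16 and β = 23 − 5 = 18.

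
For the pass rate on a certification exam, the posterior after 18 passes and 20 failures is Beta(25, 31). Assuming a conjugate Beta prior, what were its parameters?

Beta is conjugate to the binomial likelihood: posterior = Beta(a+s, b+f).
So a = 25 − 18 = 7 and b = 31 − 20 = 11.

Beta(7, 11)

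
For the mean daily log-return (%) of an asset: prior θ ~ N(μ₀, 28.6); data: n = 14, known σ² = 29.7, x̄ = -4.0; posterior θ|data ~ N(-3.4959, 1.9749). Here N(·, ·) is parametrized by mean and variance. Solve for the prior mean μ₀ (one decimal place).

μ₀ = 3.3

With known observation variance, the Normal–Normal posterior has precision τ_n = τ₀ + n/σ² and mean μ_n = (τ₀μ₀ + (n/σ²)x̄)/τ_n.
Here τ₀ = 1/28.6 = 0.034965 and τ_data = 14/29.7 = 0.471380, so τ_n = 0.506345.
Rearranging for μ₀: μ₀ = (μ_n·τ_n − τ_data·x̄)/τ₀ = (-3.4959·0.506345 − 0.471380·-4.0) / 0.034965 = 0.115389/0.034965 ≈ 3.3.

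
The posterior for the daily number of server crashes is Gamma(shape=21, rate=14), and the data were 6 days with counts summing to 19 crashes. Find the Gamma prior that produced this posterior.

Gamma(shape=2, rate=8)

A Gamma(α, β) prior (rate parametrization) on a Poisson rate with n observations summing to S gives posterior Gamma(α+S, β+n).
So α = 21 − 19 = 2 and β = 14 − 6 = 8.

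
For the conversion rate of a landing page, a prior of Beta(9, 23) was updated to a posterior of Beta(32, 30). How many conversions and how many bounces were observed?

23 conversions and 7 bounces

Beta is conjugate to the binomial likelihood: posterior = Beta(α+s, β+f).
Match parameters: s=32−9=23, f=30−23=7.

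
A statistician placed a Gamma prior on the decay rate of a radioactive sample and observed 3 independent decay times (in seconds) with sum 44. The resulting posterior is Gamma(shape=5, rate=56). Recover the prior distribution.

Gamma(shape=2, rate=12)

For an exponential likelihood with a Gamma(α, β) prior on the rate, n observations with total T give posterior Gamma(α+n, β+T).
So α = 5 − 3 = 2 and β = 56 − 44 = 12.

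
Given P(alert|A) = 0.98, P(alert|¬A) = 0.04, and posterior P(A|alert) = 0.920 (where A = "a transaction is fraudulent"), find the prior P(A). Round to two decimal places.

In odds form, posterior odds = prior odds × likelihood ratio, so prior odds = posterior odds ÷ LR.
Posterior odds = 0.920/(1−0.920) = 11.5000. LR = 0.98/0.04 = 24.5000.
Prior odds = 11.5000/24.5000 = 0.4694, so P(A) = 0.4694/(1+0.4694) ≈ 0.32.

P(A) = 0.32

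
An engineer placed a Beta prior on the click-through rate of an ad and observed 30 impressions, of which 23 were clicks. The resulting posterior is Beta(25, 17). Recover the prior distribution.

A Beta(a, b) prior with s successes and f failures in binomial data gives a Beta(a+s, b+f) posterior.
So a = 25 − 23 = 2 and b = 17 − 7 = 10.

Beta(2, 10)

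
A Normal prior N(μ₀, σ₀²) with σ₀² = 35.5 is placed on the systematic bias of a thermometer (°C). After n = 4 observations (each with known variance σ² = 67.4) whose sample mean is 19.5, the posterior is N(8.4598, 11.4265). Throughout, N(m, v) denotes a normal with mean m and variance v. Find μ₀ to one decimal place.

μ₀ = -14.8

The posterior mean is a precision-weighted average: μ_n = (τ₀μ₀ + τ_data·x̄)/(τ₀+τ_data), with τ₀=1/σ₀² and τ_data=n/σ².
Here τ₀ = 1/35.5 = 0.028169 and τ_data = 4/67.4 = 0.059347, so τ_n = 0.087516.
Rearranging for μ₀: μ₀ = (μ_n·τ_n − τ_data·x̄)/τ₀ = (8.4598·0.087516 − 0.059347·19.5) / 0.028169 = -0.416899/0.028169 ≈ -14.8.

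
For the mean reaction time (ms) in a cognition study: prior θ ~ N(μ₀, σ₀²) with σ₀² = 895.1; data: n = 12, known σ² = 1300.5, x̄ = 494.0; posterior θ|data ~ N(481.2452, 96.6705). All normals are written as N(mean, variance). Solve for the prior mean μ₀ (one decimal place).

μ₀ = 375.9

With known observation variance, the Normal–Normal posterior has precision τ_n = τ₀ + n/σ² and mean μ_n = (τ₀μ₀ + (n/σ²)x̄)/τ_n.
Here τ₀ = 1/895.1 = 0.001117 and τ_data = 12/1300.5 = 0.009227, so τ_n = 0.010344.
Rearranging for μ₀: μ₀ = (μ_n·τ_n − τ_data·x̄)/τ₀ = (481.2452·0.010344 − 0.009227·494.0) / 0.001117 = 0.419862/0.001117 ≈ 375.9.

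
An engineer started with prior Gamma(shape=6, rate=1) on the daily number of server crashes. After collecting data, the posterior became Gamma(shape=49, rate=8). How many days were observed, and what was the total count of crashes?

n = 7 days with total 43 crashes

Gamma–Poisson conjugacy: posterior shape = α + Σxᵢ, posterior rate = β + n.
Matching: Σxᵢ = 49 − 6 = 43 and n = 8 − 1 = 7.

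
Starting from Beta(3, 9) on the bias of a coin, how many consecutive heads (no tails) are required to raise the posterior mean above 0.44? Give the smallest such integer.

After k heads and 0 tails the posterior is Beta(3+k, 9), with mean (3+k)/(3+9+k).
Set (3+k)/(12+k) > 0.44 and solve: k > (0.44·12 − 3)/(1 − 0.44) = 4.071.
The smallest integer exceeding 4.071 is 5.

k = 5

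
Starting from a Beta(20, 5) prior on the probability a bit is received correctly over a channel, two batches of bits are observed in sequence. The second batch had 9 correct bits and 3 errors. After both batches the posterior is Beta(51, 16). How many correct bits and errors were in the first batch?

Sequential conjugate updates are equivalent to a single update on the pooled data, so total successes = posterior α − prior α and total failures = posterior β − prior β.
Total across both batches: 51−20=31 correct bits, 16−5=11 errors.
Subtract the second batch: 31−9=22 correct bits and 11−3=8 errors.

22 correct bits and 8 errors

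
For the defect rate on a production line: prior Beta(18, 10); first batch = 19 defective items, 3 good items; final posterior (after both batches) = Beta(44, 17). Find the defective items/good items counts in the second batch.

7 defective items and 4 good items

Because Beta–binomial updating is additive in the counts, the combined data contributed (α_post−α_prior, β_post−β_prior) successes and failures.
Total across both batches: 44−18=26 defective items, 17−10=7 good items.
Subtract the first batch: 26−19=7 defective items and 7−3=4 good items.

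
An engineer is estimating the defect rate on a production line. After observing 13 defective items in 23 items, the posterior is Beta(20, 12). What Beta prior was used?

Beta(7, 2)

Beta is conjugate to the binomial likelihood: posterior = Beta(α+s, β+f).
Subtract the data counts: 20−13=7, 12−10=2.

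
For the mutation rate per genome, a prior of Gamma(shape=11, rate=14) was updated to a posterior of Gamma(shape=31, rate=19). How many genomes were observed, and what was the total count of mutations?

A Gamma(α, β) prior (rate parametrization) on a Poisson rate with n observations summing to S gives posterior Gamma(α+S, β+n).
Matching: Σxᵢ = 31 − 11 = 20 and n = 19 − 14 = 5.

n = 5 genomes with total 20 mutations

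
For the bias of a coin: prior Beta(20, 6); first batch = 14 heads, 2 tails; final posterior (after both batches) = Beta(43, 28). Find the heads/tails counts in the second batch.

9 heads and 20 tails

Because Beta–binomial updating is additive in the counts, the combined data contributed (α_post−α_prior, β_post−β_prior) successes and failures.
Total across both batches: 43−20=23 heads, 28−6=22 tails.
Subtract the first batch: 23−14=9 heads and 22−2=20 tails.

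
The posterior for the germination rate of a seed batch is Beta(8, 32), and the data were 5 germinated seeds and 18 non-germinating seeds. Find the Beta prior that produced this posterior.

Beta(3, 14)

Beta is conjugate to the binomial likelihood: posterior = Beta(a+s, b+f).
So a = 8 − 5 = 3 and b = 32 − 18 = 14.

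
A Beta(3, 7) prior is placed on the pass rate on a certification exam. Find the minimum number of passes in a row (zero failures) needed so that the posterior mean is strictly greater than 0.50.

After k passes and 0 failures the posterior is Beta(3+k, 7), with mean (3+k)/(3+7+k).
Set (3+k)/(10+k) > 0.50 and solve: k > (0.50·10 − 3)/(1 − 0.50) = 4.000.
The smallest integer exceeding 4.000 is 5, and checking k=5: (8)/(15) = 0.5333 > 0.50.

k = 5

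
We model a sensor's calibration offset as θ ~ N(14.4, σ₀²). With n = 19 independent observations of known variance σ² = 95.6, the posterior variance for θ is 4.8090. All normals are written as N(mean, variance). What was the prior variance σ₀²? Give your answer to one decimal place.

σ₀² = 108.7

Posterior precision equals prior precision plus data precision: 1/σ_n² = 1/σ₀² + n/σ².
So 1/σ₀² = 1/4.8090 − 19/95.6 = 0.207943 − 0.198745 = 0.009198.
Hence σ₀² = 1/0.009198 ≈ 108.7.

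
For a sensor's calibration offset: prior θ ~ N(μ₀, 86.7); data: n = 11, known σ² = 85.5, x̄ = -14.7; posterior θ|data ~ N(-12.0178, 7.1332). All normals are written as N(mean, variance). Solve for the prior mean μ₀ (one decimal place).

μ₀ = 17.9

The posterior mean is a precision-weighted average: μ_n = (τ₀μ₀ + τ_data·x̄)/(τ₀+τ_data), with τ₀=1/σ₀² and τ_data=n/σ².
Here τ₀ = 1/86.7 = 0.011534 and τ_data = 11/85.5 = 0.128655, so τ_n = 0.140189.
Rearranging for μ₀: μ₀ = (μ_n·τ_n − τ_data·x̄)/τ₀ = (-12.0178·0.140189 − 0.128655·-14.7) / 0.011534 = 0.206465/0.011534 ≈ 17.9.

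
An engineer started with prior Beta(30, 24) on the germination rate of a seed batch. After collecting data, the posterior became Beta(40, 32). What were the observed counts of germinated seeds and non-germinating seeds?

A Beta(α, β) prior with s successes and f failures in binomial data gives a Beta(α+s, β+f) posterior.
Match parameters: s=40−30=10, f=32−24=8.

10 germinated seeds and 8 non-germinating seeds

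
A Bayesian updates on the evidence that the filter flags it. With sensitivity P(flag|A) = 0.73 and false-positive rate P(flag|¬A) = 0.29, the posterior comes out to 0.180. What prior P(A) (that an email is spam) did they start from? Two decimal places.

Bayes' rule in odds form gives O(A|E) = O(A)·[P(E|A)/P(E|¬A)], hence O(A) = O(A|E)/LR.
Posterior odds = 0.180/(1−0.180) = 0.2195. LR = 0.73/0.29 = 2.5172.
Prior odds = 0.2195/2.5172 = 0.0872, so P(A) = 0.0872/(1+0.0872) ≈ 0.08.

P(A) = 0.08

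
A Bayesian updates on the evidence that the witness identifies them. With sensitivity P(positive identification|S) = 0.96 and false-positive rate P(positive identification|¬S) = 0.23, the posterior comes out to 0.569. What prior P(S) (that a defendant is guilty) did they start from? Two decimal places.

P(S) = 0.24

In odds form, posterior odds = prior odds × likelihood ratio, so prior odds = posterior odds ÷ LR.
Posterior odds = 0.569/(1−0.569) = 1.3202. LR = 0.96/0.23 = 4.1739.
Prior odds = 1.3202/4.1739 = 0.3163, so P(S) = 0.3163/(1+0.3163) ≈ 0.24.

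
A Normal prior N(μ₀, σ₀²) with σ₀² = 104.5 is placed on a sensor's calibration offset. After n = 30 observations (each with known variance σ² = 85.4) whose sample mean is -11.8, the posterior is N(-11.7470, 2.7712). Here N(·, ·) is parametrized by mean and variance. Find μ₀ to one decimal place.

μ₀ = -9.8

The posterior mean is a precision-weighted average: μ_n = (τ₀μ₀ + τ_data·x̄)/(τ₀+τ_data), with τ₀=1/σ₀² and τ_data=n/σ².
Here τ₀ = 1/104.5 = 0.009569 and τ_data = 30/85.4 = 0.351288, so τ_n = 0.360857.
Rearranging for μ₀: μ₀ = (μ_n·τ_n − τ_data·x̄)/τ₀ = (-11.7470·0.360857 − 0.351288·-11.8) / 0.009569 = -0.093789/0.009569 ≈ -9.8.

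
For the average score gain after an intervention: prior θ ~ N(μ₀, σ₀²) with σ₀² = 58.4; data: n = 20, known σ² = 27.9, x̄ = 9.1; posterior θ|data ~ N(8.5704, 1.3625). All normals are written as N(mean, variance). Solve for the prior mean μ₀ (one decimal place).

μ₀ = -13.6

The posterior mean is a precision-weighted average: μ_n = (τ₀μ₀ + τ_data·x̄)/(τ₀+τ_data), with τ₀=1/σ₀² and τ_data=n/σ².
Here τ₀ = 1/58.4 = 0.017123 and τ_data = 20/27.9 = 0.716846, so τ_n = 0.733969.
Rearranging for μ₀: μ₀ = (μ_n·τ_n − τ_data·x̄)/τ₀ = (8.5704·0.733969 − 0.716846·9.1) / 0.017123 = -0.232891/0.017123 ≈ -13.6.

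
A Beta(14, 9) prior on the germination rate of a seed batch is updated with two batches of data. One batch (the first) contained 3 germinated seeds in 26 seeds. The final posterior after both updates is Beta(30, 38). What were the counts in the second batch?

Because Beta–binomial updating is additive in the counts, the combined data contributed (α_post−α_prior, β_post−β_prior) successes and failures.
Total across both batches: 30−14=16 germinated seeds, 38−9=29 non-germinating seeds.
Subtract the first batch: 16−3=13 germinated seeds and 29−23=6 non-germinating seeds.

13 germinated seeds and 6 non-germinating seeds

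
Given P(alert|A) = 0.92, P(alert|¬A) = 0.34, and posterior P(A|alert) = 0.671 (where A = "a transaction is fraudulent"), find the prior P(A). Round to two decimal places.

P(A) = 0.43

Bayes' rule in odds form gives O(A|E) = O(A)·[P(E|A)/P(E|¬A)], hence O(A) = O(A|E)/LR.
Posterior odds = 0.671/(1−0.671) = 2.0395. LR = 0.92/0.34 = 2.7059.
Prior odds = 2.0395/2.7059 = 0.7537, so P(A) = 0.7537/(1+0.7537) ≈ 0.43.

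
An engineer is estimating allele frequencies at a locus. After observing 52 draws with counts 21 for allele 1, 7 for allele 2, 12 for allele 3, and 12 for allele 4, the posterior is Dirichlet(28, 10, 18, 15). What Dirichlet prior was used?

Dirichlet(7, 3, 6, 3)

For a Dirichlet(α) prior with multinomial counts c, the posterior is Dirichlet(α + c) componentwise.
Subtract each count from the matching posterior parameter: 28−21=7, 10−7=3, 18−12=6, 15−12=3.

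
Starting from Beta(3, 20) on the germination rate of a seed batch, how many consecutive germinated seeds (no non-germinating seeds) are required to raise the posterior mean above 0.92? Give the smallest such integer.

After k germinated seeds and 0 non-germinating seeds the posterior is Beta(3+k, 20), with mean (3+k)/(3+20+k).
Set (3+k)/(23+k) > 0.92 and solve: k > (0.92·23 − 3)/(1 − 0.92) = 227.000.
The smallest integer exceeding 227.000 is 228.

k = 228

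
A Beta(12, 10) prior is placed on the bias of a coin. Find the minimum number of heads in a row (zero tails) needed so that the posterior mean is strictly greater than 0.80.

After k heads and 0 tails the posterior is Beta(12+k, 10), with mean (12+k)/(12+10+k).
Set (12+k)/(22+k) > 0.80 and solve: k > (0.80·22 − 12)/(1 − 0.80) = 28.000.
The smallest integer exceeding 28.000 is 29.

k = 29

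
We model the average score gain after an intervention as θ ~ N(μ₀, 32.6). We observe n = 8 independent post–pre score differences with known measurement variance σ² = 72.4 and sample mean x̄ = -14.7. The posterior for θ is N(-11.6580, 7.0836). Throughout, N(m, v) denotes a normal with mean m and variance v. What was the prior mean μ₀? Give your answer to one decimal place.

With known observation variance, the Normal–Normal posterior has precision τ_n = τ₀ + n/σ² and mean μ_n = (τ₀μ₀ + (n/σ²)x̄)/τ_n.
Here τ₀ = 1/32.6 = 0.030675 and τ_data = 8/72.4 = 0.110497, so τ_n = 0.141172.
Rearranging for μ₀: μ₀ = (μ_n·τ_n − τ_data·x̄)/τ₀ = (-11.6580·0.141172 − 0.110497·-14.7) / 0.030675 = -0.021477/0.030675 ≈ -0.7.

μ₀ = -0.7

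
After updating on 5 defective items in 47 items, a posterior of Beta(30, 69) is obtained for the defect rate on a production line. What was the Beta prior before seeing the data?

Beta(25, 27)

A Beta(a, b) prior with s successes and f failures in binomial data gives a Beta(a+s, b+f) posterior.
So a = 30 − 5 = 25 and b = 69 − 42 = 27.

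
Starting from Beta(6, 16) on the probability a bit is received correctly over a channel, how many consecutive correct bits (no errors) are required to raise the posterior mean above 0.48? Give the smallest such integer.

k = 9

After k correct bits and 0 errors the posterior is Beta(6+k, 16), with mean (6+k)/(6+16+k).
Set (6+k)/(22+k) > 0.48 and solve: k > (0.48·22 − 6)/(1 − 0.48) = 8.769.
The smallest integer exceeding 8.769 is 9.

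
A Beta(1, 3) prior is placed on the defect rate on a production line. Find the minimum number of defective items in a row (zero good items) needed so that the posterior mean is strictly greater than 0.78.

After k defective items and 0 good items the posterior is Beta(1+k, 3), with mean (1+k)/(1+3+k).
Set (1+k)/(4+k) > 0.78 and solve: k > (0.78·4 − 1)/(1 − 0.78) = 9.636.
The smallest integer exceeding 9.636 is 10.

k = 10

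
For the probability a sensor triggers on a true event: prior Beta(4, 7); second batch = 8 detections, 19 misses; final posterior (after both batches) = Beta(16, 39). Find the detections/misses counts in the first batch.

4 detections and 13 misses

Sequential conjugate updates are equivalent to a single update on the pooled data, so total successes = posterior α − prior α and total failures = posterior β − prior β.
Total across both batches: 16−4=12 detections, 39−7=32 misses.
Subtract the second batch: 12−8=4 detections and 32−19=13 misses.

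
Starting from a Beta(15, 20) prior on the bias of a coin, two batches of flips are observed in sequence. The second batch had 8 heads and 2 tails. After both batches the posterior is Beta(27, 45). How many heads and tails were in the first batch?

Sequential conjugate updates are equivalent to a single update on the pooled data, so total successes = posterior α − prior α and total failures = posterior β − prior β.
Total across both batches: 27−15=12 heads, 45−20=25 tails.
Subtract the second batch: 12−8=4 heads and 25−2=23 tails.

4 heads and 23 tails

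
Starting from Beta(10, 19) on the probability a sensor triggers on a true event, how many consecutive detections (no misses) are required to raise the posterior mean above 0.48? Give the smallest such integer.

After k detections and 0 misses the posterior is Beta(10+k, 19), with mean (10+k)/(10+19+k).
Set (10+k)/(29+k) > 0.48 and solve: k > (0.48·29 − 10)/(1 − 0.48) = 7.538.
The smallest integer exceeding 7.538 is 8.

k = 8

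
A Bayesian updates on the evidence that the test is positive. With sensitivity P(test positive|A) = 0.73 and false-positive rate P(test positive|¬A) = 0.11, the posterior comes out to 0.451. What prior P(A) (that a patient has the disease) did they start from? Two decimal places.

Bayes' rule in odds form gives O(A|E) = O(A)·[P(E|A)/P(E|¬A)], hence O(A) = O(A|E)/LR.
Posterior odds = 0.451/(1−0.451) = 0.8215. LR = 0.73/0.11 = 6.6364.
Prior odds = 0.8215/6.6364 = 0.1238, so P(A) = 0.1238/(1+0.1238) ≈ 0.11.

P(A) = 0.11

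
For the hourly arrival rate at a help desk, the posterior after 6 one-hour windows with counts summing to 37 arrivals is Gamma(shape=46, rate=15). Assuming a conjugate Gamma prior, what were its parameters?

Gamma(shape=9, rate=9)

A Gamma(α, β) prior (rate parametrization) on a Poisson rate with n observations summing to S gives posterior Gamma(α+S, β+n).
So α = 46 − 37 = 9 and β = 15 − 6 = 9.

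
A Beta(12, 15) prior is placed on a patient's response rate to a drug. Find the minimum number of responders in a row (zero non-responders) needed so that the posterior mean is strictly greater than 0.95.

After k responders and 0 non-responders the posterior is Beta(12+k, 15), with mean (12+k)/(12+15+k).
Set (12+k)/(27+k) > 0.95 and solve: k > (0.95·27 − 12)/(1 − 0.95) = 273.000.
The smallest integer exceeding 273.000 is 274, and checking k=274: (286)/(301) = 0.9502 > 0.95.

k = 274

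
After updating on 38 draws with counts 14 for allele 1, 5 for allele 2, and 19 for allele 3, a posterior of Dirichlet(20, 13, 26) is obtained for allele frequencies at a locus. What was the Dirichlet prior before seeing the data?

For a Dirichlet(α) prior with multinomial counts c, the posterior is Dirichlet(α + c) componentwise.
Subtract each count from the matching posterior parameter: 20−14=6, 13−5=8, 26−19=7.

Dirichlet(6, 8, 7)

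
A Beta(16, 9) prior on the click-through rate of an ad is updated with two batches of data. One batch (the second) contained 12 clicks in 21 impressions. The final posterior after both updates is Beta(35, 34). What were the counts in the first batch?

Because Beta–binomial updating is additive in the counts, the combined data contributed (α_post−α_prior, β_post−β_prior) successes and failures.
Total across both batches: 35−16=19 clicks, 34−9=25 non-clicks.
Subtract the second batch: 19−12=7 clicks and 25−9=16 non-clicks.

7 clicks and 16 non-clicks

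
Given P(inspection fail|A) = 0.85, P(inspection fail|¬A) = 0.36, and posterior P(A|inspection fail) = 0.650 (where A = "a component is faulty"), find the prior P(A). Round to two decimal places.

P(A) = 0.44

In odds form, posterior odds = prior odds × likelihood ratio, so prior odds = posterior odds ÷ LR.
Posterior odds = 0.650/(1−0.650) = 1.8571. LR = 0.85/0.36 = 2.3611.
Prior odds = 1.8571/2.3611 = 0.7865, so P(A) = 0.7865/(1+0.7865) ≈ 0.44.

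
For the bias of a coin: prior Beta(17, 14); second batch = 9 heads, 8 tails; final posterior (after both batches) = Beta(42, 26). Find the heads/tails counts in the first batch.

Because Beta–binomial updating is additive in the counts, the combined data contributed (α_post−α_prior, β_post−β_prior) successes and failures.
Total across both batches: 42−17=25 heads, 26−14=12 tails.
Subtract the second batch: 25−9=16 heads and 12−8=4 tails.

16 heads and 4 tails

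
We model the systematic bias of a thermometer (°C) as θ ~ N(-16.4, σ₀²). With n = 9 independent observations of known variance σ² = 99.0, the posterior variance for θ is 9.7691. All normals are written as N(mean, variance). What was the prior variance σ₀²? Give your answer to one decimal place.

σ₀² = 87.3

For the Normal–Normal model with known σ², precisions add: τ_n = τ₀ + n/σ².
So 1/σ₀² = 1/9.7691 − 9/99.0 = 0.102364 − 0.090909 = 0.011455.
Hence σ₀² = 1/0.011455 ≈ 87.3.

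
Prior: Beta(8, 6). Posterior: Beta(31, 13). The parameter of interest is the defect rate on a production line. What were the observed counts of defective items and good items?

23 defective items and 7 good items

Under Beta–binomial conjugacy the posterior parameters are (α+s, β+f).
So s = 31 − 8 = 23 and f = 13 − 6 = 7.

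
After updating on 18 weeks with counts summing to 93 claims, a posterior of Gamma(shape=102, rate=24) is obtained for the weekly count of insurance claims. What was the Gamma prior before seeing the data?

Gamma–Poisson conjugacy: posterior shape = α + Σxᵢ, posterior rate = β + n.
So α = 102 − 93 = 9 and β = 24 − 18 = 6.

Gamma(shape=9, rate=6)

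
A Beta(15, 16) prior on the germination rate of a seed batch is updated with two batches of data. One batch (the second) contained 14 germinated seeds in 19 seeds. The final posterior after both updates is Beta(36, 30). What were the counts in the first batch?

Sequential conjugate updates are equivalent to a single update on the pooled data, so total successes = posterior α − prior α and total failures = posterior β − prior β.
Total across both batches: 36−15=21 germinated seeds, 30−16=14 non-germinating seeds.
Subtract the second batch: 21−14=7 germinated seeds and 14−5=9 non-germinating seeds.

7 germinated seeds and 9 non-germinating seeds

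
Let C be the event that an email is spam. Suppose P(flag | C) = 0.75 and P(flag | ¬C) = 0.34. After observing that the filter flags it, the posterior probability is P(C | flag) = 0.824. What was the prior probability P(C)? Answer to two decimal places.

Bayes' rule in odds form gives O(C|E) = O(C)·[P(E|C)/P(E|¬C)], hence O(C) = O(C|E)/LR.
Posterior odds = 0.824/(1−0.824) = 4.6818. LR = 0.75/0.34 = 2.2059.
Prior odds = 4.6818/2.2059 = 2.1224, so P(C) = 2.1224/(1+2.1224) ≈ 0.68.

P(C) = 0.68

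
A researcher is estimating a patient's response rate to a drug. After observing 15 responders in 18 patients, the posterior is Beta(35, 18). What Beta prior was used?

Beta is conjugate to the binomial likelihood: posterior = Beta(α+s, β+f).
So α = 35 − 15 = 20 and β = 18 − 3 = 15.

Beta(20, 15)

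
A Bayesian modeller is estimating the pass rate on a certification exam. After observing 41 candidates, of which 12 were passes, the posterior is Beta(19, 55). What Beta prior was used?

Beta is conjugate to the binomial likelihood: posterior = Beta(a+s, b+f).
Subtract the data counts: 19−12=7, 55−29=26.

Beta(7, 26)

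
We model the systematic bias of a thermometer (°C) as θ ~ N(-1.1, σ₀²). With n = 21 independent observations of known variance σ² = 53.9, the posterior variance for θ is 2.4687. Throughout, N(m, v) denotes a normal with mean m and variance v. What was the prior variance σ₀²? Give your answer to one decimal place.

σ₀² = 64.7

Posterior precision equals prior precision plus data precision: 1/σ_n² = 1/σ₀² + n/σ².
So 1/σ₀² = 1/2.4687 − 21/53.9 = 0.405071 − 0.389610 = 0.015461.
Hence σ₀² = 1/0.015461 ≈ 64.7.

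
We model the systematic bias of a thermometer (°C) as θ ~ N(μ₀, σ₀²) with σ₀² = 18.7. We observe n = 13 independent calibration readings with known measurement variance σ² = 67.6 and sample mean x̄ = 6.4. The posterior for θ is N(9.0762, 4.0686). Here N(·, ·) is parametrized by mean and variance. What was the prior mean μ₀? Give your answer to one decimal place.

With known observation variance, the Normal–Normal posterior has precision τ_n = τ₀ + n/σ² and mean μ_n = (τ₀μ₀ + (n/σ²)x̄)/τ_n.
Here τ₀ = 1/18.7 = 0.053476 and τ_data = 13/67.6 = 0.192308, so τ_n = 0.245784.
Rearranging for μ₀: μ₀ = (μ_n·τ_n − τ_data·x̄)/τ₀ = (9.0762·0.245784 − 0.192308·6.4) / 0.053476 = 1.000014/0.053476 ≈ 18.7.

μ₀ = 18.7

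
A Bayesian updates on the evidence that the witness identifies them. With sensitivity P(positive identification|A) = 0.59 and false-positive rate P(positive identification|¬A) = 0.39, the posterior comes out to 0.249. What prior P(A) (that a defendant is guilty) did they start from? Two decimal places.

P(A) = 0.18

In odds form, posterior odds = prior odds × likelihood ratio, so prior odds = posterior odds ÷ LR.
Posterior odds = 0.249/(1−0.249) = 0.3316. LR = 0.59/0.39 = 1.5128.
Prior odds = 0.3316/1.5128 = 0.2192, so P(A) = 0.2192/(1+0.2192) ≈ 0.18.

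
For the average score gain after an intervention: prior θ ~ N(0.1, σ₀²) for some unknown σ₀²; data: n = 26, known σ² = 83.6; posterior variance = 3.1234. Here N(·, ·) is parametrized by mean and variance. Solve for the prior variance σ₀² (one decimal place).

Posterior precision equals prior precision plus data precision: 1/σ_n² = 1/σ₀² + n/σ².
So 1/σ₀² = 1/3.1234 − 26/83.6 = 0.320164 − 0.311005 = 0.009159.
Hence σ₀² = 1/0.009159 ≈ 109.2.

σ₀² = 109.2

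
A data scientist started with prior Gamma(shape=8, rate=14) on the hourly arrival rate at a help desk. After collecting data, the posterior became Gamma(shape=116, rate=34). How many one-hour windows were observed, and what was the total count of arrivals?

n = 20 one-hour windows with total 108 arrivals

A Gamma(α, β) prior (rate parametrization) on a Poisson rate with n observations summing to S gives posterior Gamma(α+S, β+n).
Matching: Σxᵢ = 116 − 8 = 108 and n = 34 − 14 = 20.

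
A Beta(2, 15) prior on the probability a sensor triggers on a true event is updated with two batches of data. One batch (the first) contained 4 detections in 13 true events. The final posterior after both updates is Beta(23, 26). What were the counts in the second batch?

Sequential conjugate updates are equivalent to a single update on the pooled data, so total successes = posterior α − prior α and total failures = posterior β − prior β.
Total across both batches: 23−2=21 detections, 26−15=11 misses.
Subtract the first batch: 21−4=17 detections and 11−9=2 misses.

17 detections and 2 misses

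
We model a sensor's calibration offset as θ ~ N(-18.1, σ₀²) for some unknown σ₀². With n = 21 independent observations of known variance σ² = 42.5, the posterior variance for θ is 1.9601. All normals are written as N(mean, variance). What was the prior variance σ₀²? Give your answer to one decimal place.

For the Normal–Normal model with known σ², precisions add: τ_n = τ₀ + n/σ².
So 1/σ₀² = 1/1.9601 − 21/42.5 = 0.510178 − 0.494118 = 0.016060.
Hence σ₀² = 1/0.016060 ≈ 62.3.

σ₀² = 62.3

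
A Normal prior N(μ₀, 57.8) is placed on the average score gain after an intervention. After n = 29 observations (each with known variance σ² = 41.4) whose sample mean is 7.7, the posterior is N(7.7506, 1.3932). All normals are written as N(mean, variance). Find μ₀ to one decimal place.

μ₀ = 9.8

The posterior mean is a precision-weighted average: μ_n = (τ₀μ₀ + τ_data·x̄)/(τ₀+τ_data), with τ₀=1/σ₀² and τ_data=n/σ².
Here τ₀ = 1/57.8 = 0.017301 and τ_data = 29/41.4 = 0.700483, so τ_n = 0.717784.
Rearranging for μ₀: μ₀ = (μ_n·τ_n − τ_data·x̄)/τ₀ = (7.7506·0.717784 − 0.700483·7.7) / 0.017301 = 0.169538/0.017301 ≈ 9.8.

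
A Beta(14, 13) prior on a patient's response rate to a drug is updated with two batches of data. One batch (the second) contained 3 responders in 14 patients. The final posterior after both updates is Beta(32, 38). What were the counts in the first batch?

Because Beta–binomial updating is additive in the counts, the combined data contributed (α_post−α_prior, β_post−β_prior) successes and failures.
Total across both batches: 32−14=18 responders, 38−13=25 non-responders.
Subtract the second batch: 18−3=15 responders and 25−11=14 non-responders.

15 responders and 14 non-responders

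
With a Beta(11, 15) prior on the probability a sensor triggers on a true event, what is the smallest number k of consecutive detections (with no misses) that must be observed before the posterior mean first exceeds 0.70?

k = 25

After k detections and 0 misses the posterior is Beta(11+k, 15), with mean (11+k)/(11+15+k).
Set (11+k)/(26+k) > 0.70 and solve: k > (0.70·26 − 11)/(1 − 0.70) = 24.000.
The smallest integer exceeding 24.000 is 25.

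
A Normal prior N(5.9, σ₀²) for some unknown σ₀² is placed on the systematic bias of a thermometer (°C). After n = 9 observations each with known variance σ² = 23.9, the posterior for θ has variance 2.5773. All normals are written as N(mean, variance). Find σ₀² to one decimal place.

For the Normal–Normal model with known σ², precisions add: τ_n = τ₀ + n/σ².
So 1/σ₀² = 1/2.5773 − 9/23.9 = 0.388003 − 0.376569 = 0.011434.
Hence σ₀² = 1/0.011434 ≈ 87.5.

σ₀² = 87.5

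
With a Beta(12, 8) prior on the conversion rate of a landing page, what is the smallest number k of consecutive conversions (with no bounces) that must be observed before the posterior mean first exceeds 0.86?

k = 38

After k conversions and 0 bounces the posterior is Beta(12+k, 8), with mean (12+k)/(12+8+k).
Set (12+k)/(20+k) > 0.86 and solve: k > (0.86·20 − 12)/(1 − 0.86) = 37.143.
The smallest integer exceeding 37.143 is 38.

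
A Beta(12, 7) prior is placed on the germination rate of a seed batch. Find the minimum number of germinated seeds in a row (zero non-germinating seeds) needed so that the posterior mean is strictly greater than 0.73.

After k germinated seeds and 0 non-germinating seeds the posterior is Beta(12+k, 7), with mean (12+k)/(12+7+k).
Set (12+k)/(19+k) > 0.73 and solve: k > (0.73·19 − 12)/(1 − 0.73) = 6.926.
The smallest integer exceeding 6.926 is 7, and checking k=7: (19)/(26) = 0.7308 > 0.73.

k = 7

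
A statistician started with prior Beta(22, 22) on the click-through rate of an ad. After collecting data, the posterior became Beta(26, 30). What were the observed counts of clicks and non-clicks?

4 clicks and 8 non-clicks

Under Beta–binomial conjugacy the posterior parameters are (a+s, b+f).
So s = 26 − 22 = 4 and f = 30 − 22 = 8.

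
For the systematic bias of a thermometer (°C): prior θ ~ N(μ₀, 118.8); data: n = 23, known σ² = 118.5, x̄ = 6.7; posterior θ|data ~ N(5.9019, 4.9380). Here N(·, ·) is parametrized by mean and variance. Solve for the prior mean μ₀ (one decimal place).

μ₀ = -12.5

With known observation variance, the Normal–Normal posterior has precision τ_n = τ₀ + n/σ² and mean μ_n = (τ₀μ₀ + (n/σ²)x̄)/τ_n.
Here τ₀ = 1/118.8 = 0.008418 and τ_data = 23/118.5 = 0.194093, so τ_n = 0.202511.
Rearranging for μ₀: μ₀ = (μ_n·τ_n − τ_data·x̄)/τ₀ = (5.9019·0.202511 − 0.194093·6.7) / 0.008418 = -0.105223/0.008418 ≈ -12.5.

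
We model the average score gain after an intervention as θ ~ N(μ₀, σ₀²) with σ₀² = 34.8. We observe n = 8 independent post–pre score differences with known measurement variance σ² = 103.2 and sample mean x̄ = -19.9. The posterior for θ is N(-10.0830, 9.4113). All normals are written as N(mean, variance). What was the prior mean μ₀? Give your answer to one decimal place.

μ₀ = 16.4

The posterior mean is a precision-weighted average: μ_n = (τ₀μ₀ + τ_data·x̄)/(τ₀+τ_data), with τ₀=1/σ₀² and τ_data=n/σ².
Here τ₀ = 1/34.8 = 0.028736 and τ_data = 8/103.2 = 0.077519, so τ_n = 0.106255.
Rearranging for μ₀: μ₀ = (μ_n·τ_n − τ_data·x̄)/τ₀ = (-10.0830·0.106255 − 0.077519·-19.9) / 0.028736 = 0.471259/0.028736 ≈ 16.4.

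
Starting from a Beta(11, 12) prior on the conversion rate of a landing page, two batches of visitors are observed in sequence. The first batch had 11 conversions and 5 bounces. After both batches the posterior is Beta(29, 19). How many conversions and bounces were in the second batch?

Sequential conjugate updates are equivalent to a single update on the pooled data, so total successes = posterior α − prior α and total failures = posterior β − prior β.
Total across both batches: 29−11=18 conversions, 19−12=7 bounces.
Subtract the first batch: 18−11=7 conversions and 7−5=2 bounces.

7 conversions and 2 bounces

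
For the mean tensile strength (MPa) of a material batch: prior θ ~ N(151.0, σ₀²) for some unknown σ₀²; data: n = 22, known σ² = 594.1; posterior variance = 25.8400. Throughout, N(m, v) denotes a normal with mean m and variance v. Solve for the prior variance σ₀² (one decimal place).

σ₀² = 599.2

For the Normal–Normal model with known σ², precisions add: τ_n = τ₀ + n/σ².
So 1/σ₀² = 1/25.8400 − 22/594.1 = 0.038700 − 0.037031 = 0.001669.
Hence σ₀² = 1/0.001669 ≈ 599.2.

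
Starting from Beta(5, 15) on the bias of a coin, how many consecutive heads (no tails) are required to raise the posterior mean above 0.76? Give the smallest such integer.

k = 43

After k heads and 0 tails the posterior is Beta(5+k, 15), with mean (5+k)/(5+15+k).
Set (5+k)/(20+k) > 0.76 and solve: k > (0.76·20 − 5)/(1 − 0.76) = 42.500.
The smallest integer exceeding 42.500 is 43, and checking k=43: (48)/(63) = 0.7619 > 0.76.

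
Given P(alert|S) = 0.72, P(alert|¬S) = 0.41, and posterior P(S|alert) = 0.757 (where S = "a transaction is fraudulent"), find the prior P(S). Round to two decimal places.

P(S) = 0.64

Bayes' rule in odds form gives O(S|E) = O(S)·[P(E|S)/P(E|¬S)], hence O(S) = O(S|E)/LR.
Posterior odds = 0.757/(1−0.757) = 3.1152. LR = 0.72/0.41 = 1.7561.
Prior odds = 3.1152/1.7561 = 1.7739, so P(S) = 1.7739/(1+1.7739) ≈ 0.64.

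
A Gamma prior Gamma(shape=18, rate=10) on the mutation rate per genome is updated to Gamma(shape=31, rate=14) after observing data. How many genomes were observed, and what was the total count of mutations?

n = 4 genomes with total 13 mutations

A Gamma(α, β) prior (rate parametrization) on a Poisson rate with n observations summing to S gives posterior Gamma(α+S, β+n).
Matching: Σxᵢ = 31 − 18 = 13 and n = 14 − 10 = 4.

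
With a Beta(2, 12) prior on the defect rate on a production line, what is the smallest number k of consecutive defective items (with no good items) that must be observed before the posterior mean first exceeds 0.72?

k = 29

After k defective items and 0 good items the posterior is Beta(2+k, 12), with mean (2+k)/(2+12+k).
Set (2+k)/(14+k) > 0.72 and solve: k > (0.72·14 − 2)/(1 − 0.72) = 28.857.
The smallest integer exceeding 28.857 is 29.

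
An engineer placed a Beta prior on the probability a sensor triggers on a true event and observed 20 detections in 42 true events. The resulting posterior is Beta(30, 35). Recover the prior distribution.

Beta(10, 13)

Under Beta–binomial conjugacy the posterior parameters are (a+s, b+f).
So a = 30 − 20 = 10 and b = 35 − 22 = 13.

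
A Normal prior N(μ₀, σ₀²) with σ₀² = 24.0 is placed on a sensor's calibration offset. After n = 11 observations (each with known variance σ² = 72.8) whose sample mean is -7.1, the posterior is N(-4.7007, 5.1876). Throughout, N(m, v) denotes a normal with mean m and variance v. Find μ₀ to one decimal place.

μ₀ = 4.0

The posterior mean is a precision-weighted average: μ_n = (τ₀μ₀ + τ_data·x̄)/(τ₀+τ_data), with τ₀=1/σ₀² and τ_data=n/σ².
Here τ₀ = 1/24.0 = 0.041667 and τ_data = 11/72.8 = 0.151099, so τ_n = 0.192766.
Rearranging for μ₀: μ₀ = (μ_n·τ_n − τ_data·x̄)/τ₀ = (-4.7007·0.192766 − 0.151099·-7.1) / 0.041667 = 0.166668/0.041667 ≈ 4.0.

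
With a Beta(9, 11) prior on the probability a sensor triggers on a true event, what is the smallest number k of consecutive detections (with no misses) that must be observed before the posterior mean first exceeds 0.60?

After k detections and 0 misses the posterior is Beta(9+k, 11), with mean (9+k)/(9+11+k).
Set (9+k)/(20+k) > 0.60 and solve: k > (0.60·20 − 9)/(1 − 0.60) = 7.500.
The smallest integer exceeding 7.500 is 8.

k = 8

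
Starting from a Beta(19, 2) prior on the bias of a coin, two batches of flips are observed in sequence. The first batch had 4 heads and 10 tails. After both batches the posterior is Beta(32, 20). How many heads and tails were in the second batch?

Because Beta–binomial updating is additive in the counts, the combined data contributed (α_post−α_prior, β_post−β_prior) successes and failures.
Total across both batches: 32−19=13 heads, 20−2=18 tails.
Subtract the first batch: 13−4=9 heads and 18−10=8 tails.

9 heads and 8 tails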